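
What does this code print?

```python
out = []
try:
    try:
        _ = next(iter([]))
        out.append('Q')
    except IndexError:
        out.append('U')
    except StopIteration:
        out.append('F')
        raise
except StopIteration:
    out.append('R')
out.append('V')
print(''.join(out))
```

Execution trace: 'F' (except StopIteration) → 'R' (outer except StopIteration) → 'V' (after the try/except). Output: FRV

Answer: FRV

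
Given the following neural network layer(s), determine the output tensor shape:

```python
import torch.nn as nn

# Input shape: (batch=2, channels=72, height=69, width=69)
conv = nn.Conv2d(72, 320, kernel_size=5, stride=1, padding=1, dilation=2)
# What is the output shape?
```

Input: (2, 72, 69, 69) -> Output: (2, 320, 63, 63)

Answer: (2, 320, 63, 63)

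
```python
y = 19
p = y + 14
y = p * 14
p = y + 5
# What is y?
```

Trace:
`y = 19` → y = 19
`p = y + 14` → p = 33
`y = p * 14` → y = 462
`p = y + 5` → p = 467
So y = 462

Answer: 462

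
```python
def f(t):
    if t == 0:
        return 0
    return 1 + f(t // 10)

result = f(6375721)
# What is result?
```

Count of digits of 6375721: 7

Answer: 7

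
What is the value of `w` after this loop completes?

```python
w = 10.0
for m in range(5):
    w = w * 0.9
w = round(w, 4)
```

Exponential decay: 10.0 * 0.9^5
`w` takes the values: 10.0 → 9.0 → 8.1 → 7.29 → 6.561 → 5.9049

Answer: 5.9049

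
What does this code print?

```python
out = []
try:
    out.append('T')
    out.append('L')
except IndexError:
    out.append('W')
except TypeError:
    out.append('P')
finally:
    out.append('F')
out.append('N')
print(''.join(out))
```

Execution trace: 'T' (try body) → 'L' (try body, no exception) → 'F' (finally) → 'N' (after the try/except). Output: TLFN

Answer: TLFN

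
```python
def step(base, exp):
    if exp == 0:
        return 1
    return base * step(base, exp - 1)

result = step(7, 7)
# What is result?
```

step(7, 7) = 7 * 7 * 7 * 7 * 7 * 7 * 7 = 823543

Answer: 823543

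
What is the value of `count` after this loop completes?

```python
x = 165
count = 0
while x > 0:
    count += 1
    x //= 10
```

Count digits by repeated division by 10
`count` takes the values: 0 → 1 → 2 → 3

Answer: 3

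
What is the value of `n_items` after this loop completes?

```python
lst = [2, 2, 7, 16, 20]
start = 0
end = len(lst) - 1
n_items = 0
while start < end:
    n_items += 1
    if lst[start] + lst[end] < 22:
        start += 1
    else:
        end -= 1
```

Steps to find pair summing to 22
`n_items` takes the values: 0 → 1 → 2 → 3 → 4

Answer: 4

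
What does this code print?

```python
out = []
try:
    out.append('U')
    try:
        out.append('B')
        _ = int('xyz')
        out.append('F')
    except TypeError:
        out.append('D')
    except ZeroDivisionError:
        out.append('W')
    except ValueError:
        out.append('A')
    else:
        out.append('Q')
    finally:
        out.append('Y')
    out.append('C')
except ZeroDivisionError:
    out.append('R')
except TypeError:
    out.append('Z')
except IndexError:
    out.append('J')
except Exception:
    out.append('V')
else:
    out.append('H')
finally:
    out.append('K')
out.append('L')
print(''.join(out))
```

Execution trace: 'U' (try body) → 'B' (inner try body) → 'A' (inner except ValueError) → 'Y' (inner finally) → 'C' (try body, no exception) → 'H' (else) → 'K' (finally) → 'L' (after the try/except). Output: UBAYCHKL

Answer: UBAYCHKL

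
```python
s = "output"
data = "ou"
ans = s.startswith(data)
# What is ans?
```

Trace:
`s = "output"` → s = 'output'
`data = "ou"` → data = 'ou'
`ans = s.startswith(data)` → ans = True
So ans = True

Answer: True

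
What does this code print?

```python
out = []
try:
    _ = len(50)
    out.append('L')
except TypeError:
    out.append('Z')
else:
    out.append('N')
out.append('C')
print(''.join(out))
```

Execution trace: 'Z' (except TypeError) → 'C' (after the try/except). Output: ZC

Answer: ZC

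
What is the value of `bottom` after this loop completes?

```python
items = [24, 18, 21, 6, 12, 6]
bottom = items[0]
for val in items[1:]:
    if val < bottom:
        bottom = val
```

Minimum of [24, 18, 21, 6, 12, 6]
`bottom` takes the values: 24 → 18 → 6

Answer: 6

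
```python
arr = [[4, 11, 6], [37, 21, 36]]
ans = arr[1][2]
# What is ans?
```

Trace:
`arr = [[4, 11, 6], [37, 21, 36]]` → arr = [[4, 11, 6], [37, 21, 36]]
`ans = arr[1][2]` → ans = 36
So ans = 36

Answer: 36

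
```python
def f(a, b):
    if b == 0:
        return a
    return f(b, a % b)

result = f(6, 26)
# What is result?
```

f(6, 26) -> f(26, 6) -> f(6, 2) -> f(2, 0) -> 2

Answer: 2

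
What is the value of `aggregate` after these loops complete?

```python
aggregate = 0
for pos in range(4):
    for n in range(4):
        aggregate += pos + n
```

Sum of all pos+n for pos,n in 4x4
`aggregate` takes the values: 0 → 1 → 3 → 6 → 7 → 9 → 12 → 16 → 18 → 21 → 25 → 30 → 33 → 37 → 42 → 48

Answer: 48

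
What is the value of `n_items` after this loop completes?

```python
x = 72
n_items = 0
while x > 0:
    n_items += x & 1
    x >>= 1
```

Count set bits in 72 (binary: 0b1001000)
`n_items` takes the values: 0 → 1 → 2

Answer: 2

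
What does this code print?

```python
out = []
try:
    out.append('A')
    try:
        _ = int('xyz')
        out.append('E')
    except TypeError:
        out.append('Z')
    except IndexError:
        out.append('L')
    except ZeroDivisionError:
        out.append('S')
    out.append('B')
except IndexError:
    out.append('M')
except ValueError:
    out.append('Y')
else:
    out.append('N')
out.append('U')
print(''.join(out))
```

Execution trace: 'A' (try body) → 'Y' (except ValueError) → 'U' (after the try/except). Output: AYU

Answer: AYU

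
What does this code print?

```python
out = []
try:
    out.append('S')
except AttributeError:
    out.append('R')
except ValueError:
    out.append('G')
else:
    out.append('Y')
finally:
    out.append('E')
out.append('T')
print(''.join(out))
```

Execution trace: 'S' (try body, no exception) → 'Y' (else) → 'E' (finally) → 'T' (after the try/except). Output: SYET

Answer: SYET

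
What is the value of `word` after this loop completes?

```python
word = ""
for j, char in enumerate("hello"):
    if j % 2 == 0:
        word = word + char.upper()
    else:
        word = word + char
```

Uppercase even positions in 'hello'
`word` takes the values: "" → "H" → "He" → "HeL" → "HeLl" → "HeLlO"

Answer: "HeLlO"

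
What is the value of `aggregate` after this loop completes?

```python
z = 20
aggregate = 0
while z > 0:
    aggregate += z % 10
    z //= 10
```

Sum digits of 20
`aggregate` takes the values: 0 → 2

Answer: 2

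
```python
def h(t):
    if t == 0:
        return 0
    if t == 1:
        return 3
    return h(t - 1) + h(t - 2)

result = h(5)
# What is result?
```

Build up from base cases: h(0)=0, h(1)=3, h(2)=3, h(3)=6, h(4)=9, h(5)=15

Answer: 15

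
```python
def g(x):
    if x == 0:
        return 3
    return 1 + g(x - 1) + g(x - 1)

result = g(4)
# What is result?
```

g(x) = 1 + 2·g(x-1), g(0)=3. Closed form: (3+1)·2^4 - 1 = 63.

Answer: 63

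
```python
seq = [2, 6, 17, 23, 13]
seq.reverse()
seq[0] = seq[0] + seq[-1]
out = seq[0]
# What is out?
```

Trace:
`seq = [2, 6, 17, 23, 13]` → seq = [2, 6, 17, 23, 13]
`seq.reverse()` → seq = [13, 23, 17, 6, 2]
`seq[0] = seq[0] + seq[-1]` → seq = [15, 23, 17, 6, 2]
`out = seq[0]` → out = 15
So out = 15

Answer: 15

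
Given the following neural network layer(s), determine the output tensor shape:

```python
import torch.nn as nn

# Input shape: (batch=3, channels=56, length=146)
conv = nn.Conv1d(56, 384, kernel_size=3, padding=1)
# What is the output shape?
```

Input: (3, 56, 146) -> Output: (3, 384, 146)

Answer: (3, 384, 146)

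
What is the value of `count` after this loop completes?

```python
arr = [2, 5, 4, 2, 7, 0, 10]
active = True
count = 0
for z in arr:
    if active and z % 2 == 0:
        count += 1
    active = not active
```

Count even values at even positions
`count` takes the values: 0 → 1 → 2 → 3

Answer: 3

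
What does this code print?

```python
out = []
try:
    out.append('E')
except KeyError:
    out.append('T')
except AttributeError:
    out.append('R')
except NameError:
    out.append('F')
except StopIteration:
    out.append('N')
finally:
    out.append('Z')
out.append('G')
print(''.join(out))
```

Execution trace: 'E' (try body, no exception) → 'Z' (finally) → 'G' (after the try/except). Output: EZG

Answer: EZG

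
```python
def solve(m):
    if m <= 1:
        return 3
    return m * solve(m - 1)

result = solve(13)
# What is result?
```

solve(13) = 13 * 12 * 11 * 10 * 9 * 8 * 7 * 6 * 5 * 4 * 3 * 2 * 3 = 18681062400

Answer: 18681062400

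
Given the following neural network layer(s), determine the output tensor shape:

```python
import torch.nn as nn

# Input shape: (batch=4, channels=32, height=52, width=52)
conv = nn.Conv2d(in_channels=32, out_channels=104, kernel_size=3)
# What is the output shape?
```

Input: (4, 32, 52, 52) -> Output: (4, 104, 50, 50)

Answer: (4, 104, 50, 50)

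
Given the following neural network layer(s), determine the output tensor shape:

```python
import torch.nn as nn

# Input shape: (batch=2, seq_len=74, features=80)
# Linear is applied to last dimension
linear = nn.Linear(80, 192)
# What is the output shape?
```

Input: (2, 74, 80) -> Output: (2, 74, 192)

Answer: (2, 74, 192)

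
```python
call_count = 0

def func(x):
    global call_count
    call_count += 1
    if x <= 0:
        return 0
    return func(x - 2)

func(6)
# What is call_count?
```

Linear recursion stepping by 2: 4 calls from x=6 down to ≤0.

Answer: 4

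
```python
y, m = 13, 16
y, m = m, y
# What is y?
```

Trace:
`y, m = 13, 16` → y = 13; m = 16
`y, m = m, y` → y = 16; m = 13
So y = 16

Answer: 16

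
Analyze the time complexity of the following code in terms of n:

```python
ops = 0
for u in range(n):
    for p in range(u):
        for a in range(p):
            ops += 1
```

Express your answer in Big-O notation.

Each loop level contributes: n × n × n. Multiplying the contributions gives O(n^3).

Answer: O(n^3)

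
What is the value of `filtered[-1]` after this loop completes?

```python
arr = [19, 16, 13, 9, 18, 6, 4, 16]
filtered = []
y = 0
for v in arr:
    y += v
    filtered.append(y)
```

Cumulative sum ends at 101
`filtered` takes the values: [] → [19] → [19, 35] → [19, 35, 48] → [19, 35, 48, 57] → [19, 35, 48, 57, 75] → [19, 35, 48, 57, 75, 81] → [19, 35, 48, 57, 75, 81, 85] → [19, 35, 48, 57, 75, 81, 85, 101]
So `filtered[-1]` = 101

Answer: 101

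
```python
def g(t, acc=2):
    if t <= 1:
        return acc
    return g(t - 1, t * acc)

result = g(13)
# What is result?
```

Accumulator trace (n, acc): (13, 2) -> (12, 26) -> (11, 312) -> (10, 3432) -> (9, 34320) -> (8, 308880) -> (7, 2471040) -> (6, 17297280) -> (5, 103783680) -> (4, 518918400) -> (3, 2075673600) -> (2, 6227020800) -> (1, 12454041600) -> return 12454041600

Answer: 12454041600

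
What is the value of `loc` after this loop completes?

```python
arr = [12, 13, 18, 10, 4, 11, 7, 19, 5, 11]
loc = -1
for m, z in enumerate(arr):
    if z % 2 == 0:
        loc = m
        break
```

First even number index in [12, 13, 18, 10, 4, 11, 7, 19, 5, 11]
`loc` takes the values: -1 → 0

Answer: 0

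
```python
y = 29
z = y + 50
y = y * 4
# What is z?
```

Trace:
`y = 29` → y = 29
`z = y + 50` → z = 79
`y = y * 4` → y = 116
So z = 79

Answer: 79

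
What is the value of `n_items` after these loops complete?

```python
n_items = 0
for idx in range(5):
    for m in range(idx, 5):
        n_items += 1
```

Upper triangle: 5 + 4 + ... + 1
`n_items` takes the values: 0 → 1 → 2 → 3 → 4 → 5 → 6 → 7 → 8 → 9 → 10 → 11 → 12 → 13 → 14 → 15

Answer: 15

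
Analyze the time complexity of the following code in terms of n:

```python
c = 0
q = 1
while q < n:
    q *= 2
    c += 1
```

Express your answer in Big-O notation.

Each loop level contributes: log n. Multiplying the contributions gives O(log n).

Answer: O(log n)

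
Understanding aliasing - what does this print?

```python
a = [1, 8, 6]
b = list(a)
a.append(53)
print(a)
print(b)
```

Key concept: list() constructor creates copy.
Step by step:
`a = [1, 8, 6]` → a = [1, 8, 6]
`b = list(a)` → b = [1, 8, 6]
`a.append(53)` → a = [1, 8, 6, 53]
`print(a)` → prints [1, 8, 6, 53]
`print(b)` → prints [1, 8, 6]

Answer:
[1, 8, 6, 53]
[1, 8, 6]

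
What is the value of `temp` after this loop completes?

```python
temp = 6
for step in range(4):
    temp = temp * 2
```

Multiply by 2, 4 times: 6 * 2^4 = 96
`temp` takes the values: 6 → 12 → 24 → 48 → 96

Answer: 96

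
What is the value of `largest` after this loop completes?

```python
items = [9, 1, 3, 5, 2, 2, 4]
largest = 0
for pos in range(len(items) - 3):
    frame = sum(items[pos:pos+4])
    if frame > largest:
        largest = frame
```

Max sum of 4-element window in [9, 1, 3, 5, 2, 2, 4]
`largest` takes the values: 0 → 18

Answer: 18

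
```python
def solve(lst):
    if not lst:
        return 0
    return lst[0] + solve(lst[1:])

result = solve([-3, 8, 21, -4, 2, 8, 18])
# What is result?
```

(-3) + 8 + 21 + (-4) + 2 + 8 + 18 + 0 = 50

Answer: 50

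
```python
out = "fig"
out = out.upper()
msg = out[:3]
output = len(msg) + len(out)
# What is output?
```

Trace:
`out = "fig"` → out = 'fig'
`out = out.upper()` → out = 'FIG'
`msg = out[:3]` → msg = 'FIG'
`output = len(msg) + len(out)` → output = 6
So output = 6

Answer: 6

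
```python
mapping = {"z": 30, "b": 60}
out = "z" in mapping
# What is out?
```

Trace:
`mapping = {"z": 30, "b": 60}` → mapping = {'z': 30, 'b': 60}
`out = "z" in mapping` → out = True
So out = True

Answer: True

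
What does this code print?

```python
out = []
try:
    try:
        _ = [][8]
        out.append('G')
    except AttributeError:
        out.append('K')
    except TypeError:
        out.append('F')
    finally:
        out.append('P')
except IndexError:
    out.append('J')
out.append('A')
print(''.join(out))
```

Execution trace: 'P' (inner finally) → 'J' (outer except IndexError) → 'A' (after the try/except). Output: PJA

Answer: PJA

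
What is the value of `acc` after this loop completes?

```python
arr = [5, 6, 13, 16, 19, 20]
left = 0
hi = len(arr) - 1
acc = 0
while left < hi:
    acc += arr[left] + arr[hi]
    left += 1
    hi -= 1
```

Sum of pairs from ends
`acc` takes the values: 0 → 25 → 50 → 79

Answer: 79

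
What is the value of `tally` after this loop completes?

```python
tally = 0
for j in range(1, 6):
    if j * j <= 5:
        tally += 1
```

Count numbers where j² ≤ 5
`tally` takes the values: 0 → 1 → 2

Answer: 2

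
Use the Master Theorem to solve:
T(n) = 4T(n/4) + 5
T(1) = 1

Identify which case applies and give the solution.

a=4, b=4, f(n)=5. log_4(4) = 1. Since c=0 < 1, Case 1 applies: T(n) = Θ(n^log_b(a)) = O(n).

Answer: O(n) - Case 1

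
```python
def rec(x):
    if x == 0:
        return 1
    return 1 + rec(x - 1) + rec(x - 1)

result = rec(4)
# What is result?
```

rec(x) = 1 + 2·rec(x-1), rec(0)=1. Closed form: (1+1)·2^4 - 1 = 31.

Answer: 31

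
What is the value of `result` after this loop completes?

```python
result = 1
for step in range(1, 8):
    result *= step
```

7! = 5040
`result` takes the values: 1 → 2 → 6 → 24 → 120 → 720 → 5040

Answer: 5040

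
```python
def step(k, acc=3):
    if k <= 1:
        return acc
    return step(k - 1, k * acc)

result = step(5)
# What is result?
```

Accumulator trace (n, acc): (5, 3) -> (4, 15) -> (3, 60) -> (2, 180) -> (1, 360) -> return 360

Answer: 360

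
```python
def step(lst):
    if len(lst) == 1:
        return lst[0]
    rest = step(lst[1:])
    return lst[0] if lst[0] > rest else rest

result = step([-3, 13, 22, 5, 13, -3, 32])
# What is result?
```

Recursive max over [-3, 13, 22, 5, 13, -3, 32] = 32

Answer: 32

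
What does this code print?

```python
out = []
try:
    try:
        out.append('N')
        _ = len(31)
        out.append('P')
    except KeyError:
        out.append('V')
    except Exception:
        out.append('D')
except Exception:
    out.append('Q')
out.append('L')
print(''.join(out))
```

Execution trace: 'N' (inner try body) → 'D' (inner except Exception) → 'L' (after the try/except). Output: NDL

Answer: NDL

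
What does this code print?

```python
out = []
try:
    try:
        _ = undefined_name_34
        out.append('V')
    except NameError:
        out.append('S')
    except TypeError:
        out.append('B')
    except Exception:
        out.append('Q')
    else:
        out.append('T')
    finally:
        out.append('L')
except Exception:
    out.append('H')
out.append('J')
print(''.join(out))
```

Execution trace: 'S' (inner except NameError) → 'L' (inner finally) → 'J' (after the try/except). Output: SLJ

Answer: SLJ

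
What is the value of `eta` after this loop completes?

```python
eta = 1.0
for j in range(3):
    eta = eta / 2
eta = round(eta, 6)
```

Halving LR 3 times: 1 / 2^3
`eta` takes the values: 1.0 → 0.5 → 0.25 → 0.125

Answer: 0.125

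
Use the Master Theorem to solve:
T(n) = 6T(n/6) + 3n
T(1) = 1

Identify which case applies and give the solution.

a=6, b=6, f(n)=3n. log_6(6) = 1. Since c=1 = 1, Case 2 applies: T(n) = Θ(n^log_b(a) · log n) = O(n log n).

Answer: O(n log n) - Case 2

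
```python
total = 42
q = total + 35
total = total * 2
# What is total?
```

Trace:
`total = 42` → total = 42
`q = total + 35` → q = 77
`total = total * 2` → total = 84
So total = 84

Answer: 84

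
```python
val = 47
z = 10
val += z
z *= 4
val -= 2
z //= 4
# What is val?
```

Trace:
`val = 47` → val = 47
`z = 10` → z = 10
`val += z` → val = 57
`z *= 4` → z = 40
`val -= 2` → val = 55
`z //= 4` → z = 10
So val = 55

Answer: 55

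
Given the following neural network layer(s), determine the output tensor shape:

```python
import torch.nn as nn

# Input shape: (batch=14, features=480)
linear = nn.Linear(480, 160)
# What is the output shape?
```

Input: (14, 480) -> Output: (14, 160)

Answer: (14, 160)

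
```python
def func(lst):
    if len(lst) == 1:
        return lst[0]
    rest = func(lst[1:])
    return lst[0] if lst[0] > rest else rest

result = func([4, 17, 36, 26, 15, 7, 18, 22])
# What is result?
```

Recursive max over [4, 17, 36, 26, 15, 7, 18, 22] = 36

Answer: 36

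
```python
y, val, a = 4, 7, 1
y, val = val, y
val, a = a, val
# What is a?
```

Trace:
`y, val, a = 4, 7, 1` → y = 4; val = 7; a = 1
`y, val = val, y` → y = 7; val = 4
`val, a = a, val` → val = 1; a = 4
So a = 4

Answer: 4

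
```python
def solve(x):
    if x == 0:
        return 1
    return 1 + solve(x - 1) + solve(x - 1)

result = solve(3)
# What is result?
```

solve(x) = 1 + 2·solve(x-1), solve(0)=1. Closed form: (1+1)·2^3 - 1 = 15.

Answer: 15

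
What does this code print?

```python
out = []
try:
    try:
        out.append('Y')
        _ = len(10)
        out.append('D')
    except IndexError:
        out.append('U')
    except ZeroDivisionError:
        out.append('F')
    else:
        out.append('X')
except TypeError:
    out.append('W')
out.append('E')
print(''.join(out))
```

Execution trace: 'Y' (inner try body) → 'W' (outer except TypeError) → 'E' (after the try/except). Output: YWE

Answer: YWE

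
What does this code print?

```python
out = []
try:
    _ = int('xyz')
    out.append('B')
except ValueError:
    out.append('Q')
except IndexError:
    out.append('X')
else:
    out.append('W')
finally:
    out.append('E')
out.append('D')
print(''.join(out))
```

Execution trace: 'Q' (except ValueError) → 'E' (finally) → 'D' (after the try/except). Output: QED

Answer: QED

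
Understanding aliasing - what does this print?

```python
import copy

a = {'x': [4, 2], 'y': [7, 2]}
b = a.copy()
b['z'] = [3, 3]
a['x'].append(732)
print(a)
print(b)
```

Key concept: shallow copy of dict with mutable values.
Step by step:
`a = {'x': [4, 2], 'y': [7, 2]}` → a = {'x': [4, 2], 'y': [7, 2]}
`b = a.copy()` → b = {'x': [4, 2], 'y': [7, 2]}
`b['z'] = [3, 3]` → b = {'x': [4, 2], 'y': [7, 2], 'z': [3, 3]}
`a['x'].append(732)` → a = {'x': [4, 2, 732], 'y': [7, 2]}; b = {'x': [4, 2, 732], 'y': [7, 2], 'z': [3, 3]}
`print(a)` → prints {'x': [4, 2, 732], 'y': [7, 2]}
`print(b)` → prints {'x': [4, 2, 732], 'y': [7, 2], 'z': [3, 3]}

Answer:
{'x': [4, 2, 732], 'y': [7, 2]}
{'x': [4, 2, 732], 'y': [7, 2], 'z': [3, 3]}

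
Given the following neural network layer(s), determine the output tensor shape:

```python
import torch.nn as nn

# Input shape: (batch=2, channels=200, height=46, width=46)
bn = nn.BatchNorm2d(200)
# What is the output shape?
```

Input: (2, 200, 46, 46) -> Output: (2, 200, 46, 46)

Answer: (2, 200, 46, 46)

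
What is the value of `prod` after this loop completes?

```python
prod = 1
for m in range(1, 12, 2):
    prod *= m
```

Product of 1, 3, 5, ... up to 11
`prod` takes the values: 1 → 3 → 15 → 105 → 945 → 10395

Answer: 10395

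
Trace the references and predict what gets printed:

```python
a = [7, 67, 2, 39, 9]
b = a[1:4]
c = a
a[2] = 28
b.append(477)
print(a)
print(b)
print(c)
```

Key concept: slice vs alias.
Step by step:
`a = [7, 67, 2, 39, 9]` → a = [7, 67, 2, 39, 9]
`b = a[1:4]` → b = [67, 2, 39]
`c = a` → c = [7, 67, 2, 39, 9] (same object as a)
`a[2] = 28` → a = [7, 67, 28, 39, 9] (same object as c); c = [7, 67, 28, 39, 9] (same object as a)
`b.append(477)` → b = [67, 2, 39, 477]
`print(a)` → prints [7, 67, 28, 39, 9]
`print(b)` → prints [67, 2, 39, 477]
`print(c)` → prints [7, 67, 28, 39, 9]

Answer:
[7, 67, 28, 39, 9]
[67, 2, 39, 477]
[7, 67, 28, 39, 9]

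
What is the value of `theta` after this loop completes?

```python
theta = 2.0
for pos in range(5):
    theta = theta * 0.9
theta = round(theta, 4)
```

Exponential decay: 2.0 * 0.9^5
`theta` takes the values: 2.0 → 1.8 → 1.62 → 1.458 → 1.3122 → 1.18098 → 1.181

Answer: 1.181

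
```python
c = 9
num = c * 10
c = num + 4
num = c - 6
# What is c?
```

Trace:
`c = 9` → c = 9
`num = c * 10` → num = 90
`c = num + 4` → c = 94
`num = c - 6` → num = 88
So c = 94

Answer: 94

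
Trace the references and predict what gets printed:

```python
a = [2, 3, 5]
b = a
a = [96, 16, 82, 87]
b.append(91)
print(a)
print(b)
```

Key concept: rebinding vs mutation: a is rebound to a new list, b still points at the original.
Step by step:
`a = [2, 3, 5]` → a = [2, 3, 5]
`b = a` → b = [2, 3, 5] (same object as a)
`a = [96, 16, 82, 87]` → a = [96, 16, 82, 87]
`b.append(91)` → b = [2, 3, 5, 91]
`print(a)` → prints [96, 16, 82, 87]
`print(b)` → prints [2, 3, 5, 91]

Answer:
[96, 16, 82, 87]
[2, 3, 5, 91]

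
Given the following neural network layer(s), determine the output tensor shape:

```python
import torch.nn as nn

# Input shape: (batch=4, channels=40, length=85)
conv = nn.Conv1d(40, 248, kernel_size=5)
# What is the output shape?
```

Input: (4, 40, 85) -> Output: (4, 248, 81)

Answer: (4, 248, 81)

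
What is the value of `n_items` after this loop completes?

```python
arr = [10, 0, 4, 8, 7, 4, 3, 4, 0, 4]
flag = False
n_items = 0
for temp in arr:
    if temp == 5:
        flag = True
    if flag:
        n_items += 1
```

Count elements after first 5 in [10, 0, 4, 8, 7, 4, 3, 4, 0, 4]
`n_items` takes the values: 0

Answer: 0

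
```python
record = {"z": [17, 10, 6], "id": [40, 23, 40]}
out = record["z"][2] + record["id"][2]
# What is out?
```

Trace:
`record = {"z": [17, 10, 6], "id": [40, 23, 40]}` → record = {'z': [17, 10, 6], 'id': [40, 23, 40]}
`out = record["z"][2] + record["id"][2]` → out = 46
So out = 46

Answer: 46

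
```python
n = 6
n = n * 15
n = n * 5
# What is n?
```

Trace:
`n = 6` → n = 6
`n = n * 15` → n = 90
`n = n * 5` → n = 450
So n = 450

Answer: 450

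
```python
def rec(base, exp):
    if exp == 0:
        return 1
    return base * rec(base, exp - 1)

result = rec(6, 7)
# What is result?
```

rec(6, 7) = 6 * 6 * 6 * 6 * 6 * 6 * 6 = 279936

Answer: 279936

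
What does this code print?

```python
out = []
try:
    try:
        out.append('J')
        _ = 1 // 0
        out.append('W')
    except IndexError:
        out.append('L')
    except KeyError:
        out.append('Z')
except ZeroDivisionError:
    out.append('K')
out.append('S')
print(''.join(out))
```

Execution trace: 'J' (try body) → 'K' (outer except ZeroDivisionError) → 'S' (after the try/except). Output: JKS

Answer: JKS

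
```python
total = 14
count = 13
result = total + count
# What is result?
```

Trace:
`total = 14` → total = 14
`count = 13` → count = 13
`result = total + count` → result = 27
So result = 27

Answer: 27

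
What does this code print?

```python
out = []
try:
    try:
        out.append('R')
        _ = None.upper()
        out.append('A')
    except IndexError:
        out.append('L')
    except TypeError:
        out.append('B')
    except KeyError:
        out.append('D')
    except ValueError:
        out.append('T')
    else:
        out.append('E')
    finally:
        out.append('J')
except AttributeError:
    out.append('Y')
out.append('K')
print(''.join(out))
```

Execution trace: 'R' (try body) → 'J' (finally) → 'Y' (outer except AttributeError) → 'K' (after the try/except). Output: RJYK

Answer: RJYK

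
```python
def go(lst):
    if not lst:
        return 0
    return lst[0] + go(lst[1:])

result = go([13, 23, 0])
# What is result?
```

13 + 23 + 0 + 0 = 36

Answer: 36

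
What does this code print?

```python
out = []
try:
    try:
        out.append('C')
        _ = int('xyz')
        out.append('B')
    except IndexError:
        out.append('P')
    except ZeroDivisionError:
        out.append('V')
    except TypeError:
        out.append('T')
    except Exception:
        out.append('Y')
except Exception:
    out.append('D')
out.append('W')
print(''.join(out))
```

Execution trace: 'C' (inner try body) → 'Y' (inner except Exception) → 'W' (after the try/except). Output: CYW

Answer: CYW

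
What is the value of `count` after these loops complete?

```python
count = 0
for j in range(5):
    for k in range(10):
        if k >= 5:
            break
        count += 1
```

Inner breaks at 5, outer runs 5 times
`count` takes the values: 0 → 1 → 2 → 3 → 4 → 5 → 6 → 7 → 8 → 9 → 10 → 11 → 12 → 13 → 14 → 15 → 16 → 17 → 18 → 19 → 20 → 21 → 22 → 23 → 24 → 25

Answer: 25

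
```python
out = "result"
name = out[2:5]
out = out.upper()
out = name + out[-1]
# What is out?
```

Trace:
`out = "result"` → out = 'result'
`name = out[2:5]` → name = 'sul'
`out = out.upper()` → out = 'RESULT'
`out = name + out[-1]` → out = 'sulT'
So out = 'sulT'

Answer: 'sulT'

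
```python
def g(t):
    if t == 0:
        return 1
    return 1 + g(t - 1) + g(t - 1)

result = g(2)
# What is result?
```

g(t) = 1 + 2·g(t-1), g(0)=1. Closed form: (1+1)·2^2 - 1 = 7.

Answer: 7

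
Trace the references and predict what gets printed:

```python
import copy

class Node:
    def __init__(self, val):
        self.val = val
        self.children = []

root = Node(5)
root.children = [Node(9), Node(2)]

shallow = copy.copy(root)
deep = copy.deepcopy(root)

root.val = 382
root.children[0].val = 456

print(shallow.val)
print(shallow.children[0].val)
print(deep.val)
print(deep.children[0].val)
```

Key concept: deep copy with custom objects.
Step by step:
`root = Node(5)` → root = Node(val=5, children=[])
`root.children = [Node(9), Node(2)]` → root = Node(val=5, children=[Node(val=9, children=[]), Node(val=2, children=[])])
`shallow = copy.copy(root)` → shallow = Node(val=5, children=[Node(val=9, children=[]), Node(val=2, children=[])])
`deep = copy.deepcopy(root)` → deep = Node(val=5, children=[Node(val=9, children=[]), Node(val=2, children=[])])
`root.val = 382` → root = Node(val=382, children=[Node(val=9, children=[]), Node(val=2, children=[])])
`root.children[0].val = 456` → root = Node(val=382, children=[Node(val=456, children=[]), Node(val=2, children=[])]); shallow = Node(val=5, children=[Node(val=456, children=[]), Node(val=2, children=[])])
`print(shallow.val)` → prints 5
`print(shallow.children[0].val)` → prints 456
`print(deep.val)` → prints 5
`print(deep.children[0].val)` → prints 9

Answer:
5
456
5
9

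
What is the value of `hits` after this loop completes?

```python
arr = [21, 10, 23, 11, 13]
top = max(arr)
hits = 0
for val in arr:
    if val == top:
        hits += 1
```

Count of max value 23 in [21, 10, 23, 11, 13]
`hits` takes the values: 0 → 1

Answer: 1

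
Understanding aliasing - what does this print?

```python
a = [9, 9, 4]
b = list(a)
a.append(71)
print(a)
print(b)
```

Key concept: list() constructor creates copy.
Step by step:
`a = [9, 9, 4]` → a = [9, 9, 4]
`b = list(a)` → b = [9, 9, 4]
`a.append(71)` → a = [9, 9, 4, 71]
`print(a)` → prints [9, 9, 4, 71]
`print(b)` → prints [9, 9, 4]

Answer:
[9, 9, 4, 71]
[9, 9, 4]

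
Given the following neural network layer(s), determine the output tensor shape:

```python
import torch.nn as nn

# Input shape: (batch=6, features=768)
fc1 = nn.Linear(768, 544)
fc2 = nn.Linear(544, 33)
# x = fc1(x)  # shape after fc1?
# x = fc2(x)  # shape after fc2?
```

Input: (6, 768) -> after fc1: (6, 544) -> Output: (6, 33)

Answer: (6, 33)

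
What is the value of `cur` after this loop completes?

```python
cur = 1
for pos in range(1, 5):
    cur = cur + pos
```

Start at 1, add 1 through 4
`cur` takes the values: 1 → 2 → 4 → 7 → 11

Answer: 11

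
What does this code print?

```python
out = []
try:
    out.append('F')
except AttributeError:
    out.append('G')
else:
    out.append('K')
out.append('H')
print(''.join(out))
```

Execution trace: 'F' (try body, no exception) → 'K' (else) → 'H' (after the try/except). Output: FKH

Answer: FKH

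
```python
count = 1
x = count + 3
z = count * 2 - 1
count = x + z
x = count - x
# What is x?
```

Trace:
`count = 1` → count = 1
`x = count + 3` → x = 4
`z = count * 2 - 1` → z = 1
`count = x + z` → count = 5
`x = count - x` → x = 1
So x = 1

Answer: 1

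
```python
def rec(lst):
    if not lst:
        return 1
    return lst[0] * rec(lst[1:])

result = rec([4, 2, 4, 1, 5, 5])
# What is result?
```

Product over [4, 2, 4, 1, 5, 5] = 4 * 2 * 4 * 1 * 5 * 5 = 800

Answer: 800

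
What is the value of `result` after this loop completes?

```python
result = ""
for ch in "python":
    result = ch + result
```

Reverse 'python'
`result` takes the values: "" → "p" → "yp" → "typ" → "htyp" → "ohtyp" → "nohtyp"

Answer: "nohtyp"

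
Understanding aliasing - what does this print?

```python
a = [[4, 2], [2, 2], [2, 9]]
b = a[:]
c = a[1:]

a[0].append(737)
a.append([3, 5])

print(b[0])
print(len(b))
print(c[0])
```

Key concept: slice with nested mutation.
Step by step:
`a = [[4, 2], [2, 2], [2, 9]]` → a = [[4, 2], [2, 2], [2, 9]]
`b = a[:]` → b = [[4, 2], [2, 2], [2, 9]]
`c = a[1:]` → c = [[2, 2], [2, 9]]
`a[0].append(737)` → a = [[4, 2, 737], [2, 2], [2, 9]]; b = [[4, 2, 737], [2, 2], [2, 9]]
`a.append([3, 5])` → a = [[4, 2, 737], [2, 2], [2, 9], [3, 5]]
`print(b[0])` → prints [4, 2, 737]
`print(len(b))` → prints 3
`print(c[0])` → prints [2, 2]

Answer:
[4, 2, 737]
3
[2, 2]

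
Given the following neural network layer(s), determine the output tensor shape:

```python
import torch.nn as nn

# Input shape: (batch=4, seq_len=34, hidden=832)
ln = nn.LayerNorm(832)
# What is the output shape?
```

Input: (4, 34, 832) -> Output: (4, 34, 832)

Answer: (4, 34, 832)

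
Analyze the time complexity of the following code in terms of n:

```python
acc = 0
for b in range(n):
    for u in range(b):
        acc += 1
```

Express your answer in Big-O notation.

Each loop level contributes: n × n. Multiplying the contributions gives O(n^2).

Answer: O(n^2)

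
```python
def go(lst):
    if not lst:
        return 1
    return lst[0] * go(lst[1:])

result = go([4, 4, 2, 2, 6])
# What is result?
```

Product over [4, 4, 2, 2, 6] = 4 * 4 * 2 * 2 * 6 = 384

Answer: 384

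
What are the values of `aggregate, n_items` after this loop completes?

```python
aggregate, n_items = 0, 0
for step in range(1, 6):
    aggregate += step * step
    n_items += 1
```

Sum of squares and count
`aggregate, n_items` takes the values: (0, 0) → (1, 0) → (1, 1) → (5, 1) → (5, 2) → (14, 2) → (14, 3) → (30, 3) → (30, 4) → (55, 4) → (55, 5)

Answer: 55, 5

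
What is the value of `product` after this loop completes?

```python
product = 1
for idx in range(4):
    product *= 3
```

3^4 = 81
`product` takes the values: 1 → 3 → 9 → 27 → 81

Answer: 81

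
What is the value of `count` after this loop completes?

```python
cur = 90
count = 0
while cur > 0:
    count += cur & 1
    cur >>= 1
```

Count set bits in 90 (binary: 0b1011010)
`count` takes the values: 0 → 1 → 2 → 3 → 4

Answer: 4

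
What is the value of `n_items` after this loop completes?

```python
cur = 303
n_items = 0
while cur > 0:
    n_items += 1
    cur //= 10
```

Count digits by repeated division by 10
`n_items` takes the values: 0 → 1 → 2 → 3

Answer: 3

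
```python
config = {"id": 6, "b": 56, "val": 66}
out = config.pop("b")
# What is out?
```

Trace:
`config = {"id": 6, "b": 56, "val": 66}` → config = {'id': 6, 'b': 56, 'val': 66}
`out = config.pop("b")` → config = {'id': 6, 'val': 66}; out = 56
So out = 56

Answer: 56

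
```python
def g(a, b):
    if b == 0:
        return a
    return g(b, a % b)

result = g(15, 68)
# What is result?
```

g(15, 68) -> g(68, 15) -> g(15, 8) -> g(8, 7) -> g(7, 1) -> g(1, 0) -> 1

Answer: 1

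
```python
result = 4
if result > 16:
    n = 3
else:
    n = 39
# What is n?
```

Trace:
`result = 4` → result = 4
`if result > 16: ...` → result > 16 is False, take else branch → n = 39
So n = 39

Answer: 39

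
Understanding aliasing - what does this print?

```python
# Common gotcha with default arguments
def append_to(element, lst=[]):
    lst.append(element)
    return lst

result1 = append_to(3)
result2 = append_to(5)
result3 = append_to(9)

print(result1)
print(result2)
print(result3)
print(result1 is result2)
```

Key concept: mutable default argument gotcha.
Step by step:
`result1 = append_to(3)` → result1 = [3]
`result2 = append_to(5)` → result1 = [3, 5] (same object as result2); result2 = [3, 5] (same object as result1)
`result3 = append_to(9)` → result1 = [3, 5, 9] (same object as result2, result3); result2 = [3, 5, 9] (same object as result1, result3); result3 = [3, 5, 9] (same object as result1, result2)
`print(result1)` → prints [3, 5, 9]
`print(result2)` → prints [3, 5, 9]
`print(result3)` → prints [3, 5, 9]
`print(result1 is result2)` → prints True

Answer:
[3, 5, 9]
[3, 5, 9]
[3, 5, 9]
True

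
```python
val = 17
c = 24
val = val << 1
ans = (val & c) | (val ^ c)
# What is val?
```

Trace:
`val = 17` → val = 17
`c = 24` → c = 24
`val = val << 1` → val = 34
`ans = (val & c) | (val ^ c)` → ans = 58
So val = 34

Answer: 34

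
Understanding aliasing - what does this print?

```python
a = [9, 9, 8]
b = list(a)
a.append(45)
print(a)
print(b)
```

Key concept: list() constructor creates copy.
Step by step:
`a = [9, 9, 8]` → a = [9, 9, 8]
`b = list(a)` → b = [9, 9, 8]
`a.append(45)` → a = [9, 9, 8, 45]
`print(a)` → prints [9, 9, 8, 45]
`print(b)` → prints [9, 9, 8]

Answer:
[9, 9, 8, 45]
[9, 9, 8]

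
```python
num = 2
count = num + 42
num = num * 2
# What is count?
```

Trace:
`num = 2` → num = 2
`count = num + 42` → count = 44
`num = num * 2` → num = 4
So count = 44

Answer: 44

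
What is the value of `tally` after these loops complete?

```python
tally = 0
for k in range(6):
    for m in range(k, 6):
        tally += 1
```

Upper triangle: 6 + 5 + ... + 1
`tally` takes the values: 0 → 1 → 2 → 3 → 4 → 5 → 6 → 7 → 8 → 9 → 10 → 11 → 12 → 13 → 14 → 15 → 16 → 17 → 18 → 19 → 20 → 21

Answer: 21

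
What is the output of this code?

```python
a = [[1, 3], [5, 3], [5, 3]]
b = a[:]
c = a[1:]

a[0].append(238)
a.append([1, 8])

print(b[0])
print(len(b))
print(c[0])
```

Key concept: slice with nested mutation.
Step by step:
`a = [[1, 3], [5, 3], [5, 3]]` → a = [[1, 3], [5, 3], [5, 3]]
`b = a[:]` → b = [[1, 3], [5, 3], [5, 3]]
`c = a[1:]` → c = [[5, 3], [5, 3]]
`a[0].append(238)` → a = [[1, 3, 238], [5, 3], [5, 3]]; b = [[1, 3, 238], [5, 3], [5, 3]]
`a.append([1, 8])` → a = [[1, 3, 238], [5, 3], [5, 3], [1, 8]]
`print(b[0])` → prints [1, 3, 238]
`print(len(b))` → prints 3
`print(c[0])` → prints [5, 3]

Answer:
[1, 3, 238]
3
[5, 3]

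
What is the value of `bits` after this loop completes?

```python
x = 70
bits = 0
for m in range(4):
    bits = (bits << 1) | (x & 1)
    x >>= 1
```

Reverse lowest 4 bits of 70
`bits` takes the values: 0 → 1 → 3 → 6

Answer: 6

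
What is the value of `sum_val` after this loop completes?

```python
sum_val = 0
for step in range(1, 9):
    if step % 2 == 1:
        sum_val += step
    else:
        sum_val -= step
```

Add odd, subtract even
`sum_val` takes the values: 0 → 1 → -1 → 2 → -2 → 3 → -3 → 4 → -4

Answer: -4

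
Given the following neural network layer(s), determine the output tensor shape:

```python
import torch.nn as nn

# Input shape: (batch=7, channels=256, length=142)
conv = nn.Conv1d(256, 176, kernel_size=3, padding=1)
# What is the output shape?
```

Input: (7, 256, 142) -> Output: (7, 176, 142)

Answer: (7, 176, 142)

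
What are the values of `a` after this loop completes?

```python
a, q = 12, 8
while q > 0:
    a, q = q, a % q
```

GCD of 12 and 8
`a` takes the values: 12 → 8 → 4

Answer: 4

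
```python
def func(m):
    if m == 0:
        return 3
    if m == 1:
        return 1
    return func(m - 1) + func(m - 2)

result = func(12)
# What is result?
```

Build up from base cases: func(0)=3, func(1)=1, func(2)=4, func(3)=5, func(4)=9, func(5)=14, func(6)=23, ..., func(12)=411

Answer: 411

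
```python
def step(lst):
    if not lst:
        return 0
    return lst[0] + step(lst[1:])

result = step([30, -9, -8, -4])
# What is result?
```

30 + (-9) + (-8) + (-4) + 0 = 9

Answer: 9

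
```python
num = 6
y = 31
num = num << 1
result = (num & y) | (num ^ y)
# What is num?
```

Trace:
`num = 6` → num = 6
`y = 31` → y = 31
`num = num << 1` → num = 12
`result = (num & y) | (num ^ y)` → result = 31
So num = 12

Answer: 12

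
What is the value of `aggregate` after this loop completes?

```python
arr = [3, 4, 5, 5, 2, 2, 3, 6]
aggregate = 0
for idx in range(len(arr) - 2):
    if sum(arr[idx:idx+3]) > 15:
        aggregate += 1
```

Count windows with sum > 15
`aggregate` takes the values: 0

Answer: 0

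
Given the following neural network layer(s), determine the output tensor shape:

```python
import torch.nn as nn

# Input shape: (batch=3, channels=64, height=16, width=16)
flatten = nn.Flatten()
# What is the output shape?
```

Input: (3, 64, 16, 16) -> Output: (3, 16384)

Answer: (3, 16384)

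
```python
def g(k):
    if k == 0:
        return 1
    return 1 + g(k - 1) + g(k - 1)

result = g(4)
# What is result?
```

g(k) = 1 + 2·g(k-1), g(0)=1. Closed form: (1+1)·2^4 - 1 = 31.

Answer: 31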